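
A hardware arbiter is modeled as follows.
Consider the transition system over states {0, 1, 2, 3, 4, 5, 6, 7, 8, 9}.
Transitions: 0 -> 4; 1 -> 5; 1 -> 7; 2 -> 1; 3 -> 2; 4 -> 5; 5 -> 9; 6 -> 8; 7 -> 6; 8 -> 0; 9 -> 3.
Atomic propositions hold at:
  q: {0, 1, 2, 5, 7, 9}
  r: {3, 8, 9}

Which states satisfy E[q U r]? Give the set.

{1, 2, 3, 5, 8, 9}

E[q U r]: least fixpoint, start Z0 = Sat(r) = {3, 8, 9}, add states in Sat(q) with some successor in Z. Z1 = {3, 5, 8, 9}; Z2 = {1, 3, 5, 8, 9}; Z3 = {1, 2, 3, 5, 8, 9}; fixed.
Sat(E[q U r]) = {1, 2, 3, 5, 8, 9}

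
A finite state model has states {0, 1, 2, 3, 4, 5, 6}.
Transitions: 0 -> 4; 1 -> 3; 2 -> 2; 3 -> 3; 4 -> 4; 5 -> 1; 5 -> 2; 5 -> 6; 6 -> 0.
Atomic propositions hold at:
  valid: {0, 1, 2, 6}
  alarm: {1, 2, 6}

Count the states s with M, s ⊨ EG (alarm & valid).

1

Sat(alarm & valid) = {1, 2, 6}
EG (alarm & valid): greatest fixpoint, start Z0 = {1, 2, 6}, keep only states in Sat with some successor in Z. Z1 = {2}; fixed.
Sat(EG (alarm & valid)) = {2}
|Sat(EG (alarm & valid))| = |{2}| = 1.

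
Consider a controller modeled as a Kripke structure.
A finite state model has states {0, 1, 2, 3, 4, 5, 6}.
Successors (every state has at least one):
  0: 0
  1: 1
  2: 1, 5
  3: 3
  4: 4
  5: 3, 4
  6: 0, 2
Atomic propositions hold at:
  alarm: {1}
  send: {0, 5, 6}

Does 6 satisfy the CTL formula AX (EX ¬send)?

No

Sat(¬send) = {1, 2, 3, 4}
Sat(EX ¬send) = {s : some successor in {1, 2, 3, 4}} = {1, 2, 3, 4, 5, 6}
Sat(AX (EX ¬send)) = {s : every successor in {1, 2, 3, 4, 5, 6}} = {1, 2, 3, 4, 5}
6 ∉ Sat(AX (EX ¬send)) = {1, 2, 3, 4, 5}, so the formula does not hold at 6.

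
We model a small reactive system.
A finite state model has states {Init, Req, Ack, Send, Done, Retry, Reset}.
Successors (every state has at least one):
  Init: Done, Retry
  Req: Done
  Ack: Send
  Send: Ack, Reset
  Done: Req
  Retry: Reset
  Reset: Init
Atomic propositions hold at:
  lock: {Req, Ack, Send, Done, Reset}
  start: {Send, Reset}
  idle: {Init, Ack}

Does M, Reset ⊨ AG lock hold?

AG lock: greatest fixpoint, start Z0 = {Req, Ack, Send, Done, Reset}, keep only states in Sat with every successor in Z. Z1 = {Req, Ack, Send, Done}; Z2 = {Req, Ack, Done}; Z3 = {Req, Done}; fixed.
Sat(AG lock) = {Req, Done}
Reset ∉ Sat(AG lock) = {Req, Done}, so the formula does not hold at Reset.

No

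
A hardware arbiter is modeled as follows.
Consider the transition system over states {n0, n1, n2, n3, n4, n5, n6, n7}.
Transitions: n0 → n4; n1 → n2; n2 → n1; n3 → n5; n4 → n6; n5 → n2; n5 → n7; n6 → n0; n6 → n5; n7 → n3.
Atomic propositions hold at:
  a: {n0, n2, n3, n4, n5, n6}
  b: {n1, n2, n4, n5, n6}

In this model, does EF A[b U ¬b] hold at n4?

Sat(¬b) = {n0, n3, n7}
A[b U ¬b]: least fixpoint, start Z0 = Sat(¬b) = {n0, n3, n7}, add states in Sat(b) with every successor in Z. Already a fixed point.
Sat(A[b U ¬b]) = {n0, n3, n7}
EF A[b U ¬b]: least fixpoint, start Z0 = {n0, n3, n7}, add states with some successor in Z. Z1 = {n0, n3, n5, n6, n7}; Z2 = {n0, n3, n4, n5, n6, n7}; fixed.
Sat(EF A[b U ¬b]) = {n0, n3, n4, n5, n6, n7}
n4 ∈ Sat(EF A[b U ¬b]) = {n0, n3, n4, n5, n6, n7}, so the formula holds at n4.

Yes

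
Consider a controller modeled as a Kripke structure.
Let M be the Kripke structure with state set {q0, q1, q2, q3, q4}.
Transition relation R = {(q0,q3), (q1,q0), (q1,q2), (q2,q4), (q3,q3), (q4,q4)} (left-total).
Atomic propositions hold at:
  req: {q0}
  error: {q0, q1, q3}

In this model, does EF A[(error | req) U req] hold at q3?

No

Sat(error | req) = {q0, q1, q3}
A[(error | req) U req]: least fixpoint, start Z0 = Sat(req) = {q0}, add states in Sat(error | req) with every successor in Z. Already a fixed point.
Sat(A[(error | req) U req]) = {q0}
EF A[(error | req) U req]: least fixpoint, start Z0 = {q0}, add states with some successor in Z. Z1 = {q0, q1}; fixed.
Sat(EF A[(error | req) U req]) = {q0, q1}
q3 ∉ Sat(EF A[(error | req) U req]) = {q0, q1}, so the formula does not hold at q3.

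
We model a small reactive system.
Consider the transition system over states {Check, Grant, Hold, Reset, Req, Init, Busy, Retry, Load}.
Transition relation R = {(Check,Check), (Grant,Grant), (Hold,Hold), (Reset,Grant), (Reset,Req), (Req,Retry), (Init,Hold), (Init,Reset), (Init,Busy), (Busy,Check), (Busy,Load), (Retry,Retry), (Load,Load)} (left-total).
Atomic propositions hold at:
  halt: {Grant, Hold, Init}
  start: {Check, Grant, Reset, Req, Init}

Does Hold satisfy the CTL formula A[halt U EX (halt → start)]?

Sat(halt → start) = {Check, Grant, Reset, Req, Init, Busy, Retry, Load}
Sat(EX (halt → start)) = {s : some successor in {Check, Grant, Reset, Req, Init, Busy, Retry, Load}} = {Check, Grant, Reset, Req, Init, Busy, Retry, Load}
A[halt U EX (halt → start)]: least fixpoint, start Z0 = Sat(EX (halt → start)) = {Check, Grant, Reset, Req, Init, Busy, Retry, Load}, add states in Sat(halt) with every successor in Z. Already a fixed point.
Sat(A[halt U EX (halt → start)]) = {Check, Grant, Reset, Req, Init, Busy, Retry, Load}
Hold ∉ Sat(A[halt U EX (halt → start)]) = {Check, Grant, Reset, Req, Init, Busy, Retry, Load}, so the formula does not hold at Hold.

No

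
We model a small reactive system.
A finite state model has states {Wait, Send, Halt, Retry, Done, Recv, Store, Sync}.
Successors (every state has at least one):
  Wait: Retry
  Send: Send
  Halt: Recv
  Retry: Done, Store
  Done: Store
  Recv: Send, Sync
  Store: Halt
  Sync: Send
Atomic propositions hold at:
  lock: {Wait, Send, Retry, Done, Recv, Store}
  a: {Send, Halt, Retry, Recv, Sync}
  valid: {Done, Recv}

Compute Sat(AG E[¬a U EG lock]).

{Send}

Sat(¬a) = {Wait, Done, Store}
EG lock: greatest fixpoint, start Z0 = {Wait, Send, Retry, Done, Recv, Store}, keep only states in Sat with some successor in Z. Z1 = {Wait, Send, Retry, Done, Recv}; Z2 = {Wait, Send, Retry, Recv}; Z3 = {Wait, Send, Recv}; Z4 = {Send, Recv}; fixed.
Sat(EG lock) = {Send, Recv}
E[¬a U EG lock]: least fixpoint, start Z0 = Sat(EG lock) = {Send, Recv}, add states in Sat(¬a) with some successor in Z. Already a fixed point.
Sat(E[¬a U EG lock]) = {Send, Recv}
AG E[¬a U EG lock]: greatest fixpoint, start Z0 = {Send, Recv}, keep only states in Sat with every successor in Z. Z1 = {Send}; fixed.
Sat(AG E[¬a U EG lock]) = {Send}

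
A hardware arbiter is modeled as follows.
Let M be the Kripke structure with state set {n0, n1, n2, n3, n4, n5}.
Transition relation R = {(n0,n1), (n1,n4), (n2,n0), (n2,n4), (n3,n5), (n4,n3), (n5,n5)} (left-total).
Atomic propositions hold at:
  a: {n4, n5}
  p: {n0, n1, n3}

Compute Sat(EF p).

EF p: least fixpoint, start Z0 = {n0, n1, n3}, add states with some successor in Z. Z1 = {n0, n1, n2, n3, n4}; fixed.
Sat(EF p) = {n0, n1, n2, n3, n4}

{n0, n1, n2, n3, n4}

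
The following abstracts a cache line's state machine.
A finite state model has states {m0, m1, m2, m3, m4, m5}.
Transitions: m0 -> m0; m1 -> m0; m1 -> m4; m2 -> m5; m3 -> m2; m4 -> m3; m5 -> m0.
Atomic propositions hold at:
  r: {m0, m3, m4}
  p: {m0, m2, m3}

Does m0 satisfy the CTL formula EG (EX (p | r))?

Sat(p | r) = {m0, m2, m3, m4}
Sat(EX (p | r)) = {s : some successor in {m0, m2, m3, m4}} = {m0, m1, m3, m4, m5}
EG (EX (p | r)): greatest fixpoint, start Z0 = {m0, m1, m3, m4, m5}, keep only states in Sat with some successor in Z. Z1 = {m0, m1, m4, m5}; Z2 = {m0, m1, m5}; fixed.
Sat(EG (EX (p | r))) = {m0, m1, m5}
m0 ∈ Sat(EG (EX (p | r))) = {m0, m1, m5}, so the formula holds at m0.

Yes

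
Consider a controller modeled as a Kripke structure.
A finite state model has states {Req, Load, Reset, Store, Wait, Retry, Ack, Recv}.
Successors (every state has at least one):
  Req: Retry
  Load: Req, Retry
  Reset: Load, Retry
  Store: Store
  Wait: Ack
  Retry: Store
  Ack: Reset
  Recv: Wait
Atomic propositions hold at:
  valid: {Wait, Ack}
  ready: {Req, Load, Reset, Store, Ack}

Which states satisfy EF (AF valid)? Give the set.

{Wait, Ack, Recv}

AF valid: least fixpoint, start Z0 = {Wait, Ack}, add states with every successor in Z. Z1 = {Wait, Ack, Recv}; fixed.
Sat(AF valid) = {Wait, Ack, Recv}
EF (AF valid): least fixpoint, start Z0 = {Wait, Ack, Recv}, add states with some successor in Z. Already a fixed point.
Sat(EF (AF valid)) = {Wait, Ack, Recv}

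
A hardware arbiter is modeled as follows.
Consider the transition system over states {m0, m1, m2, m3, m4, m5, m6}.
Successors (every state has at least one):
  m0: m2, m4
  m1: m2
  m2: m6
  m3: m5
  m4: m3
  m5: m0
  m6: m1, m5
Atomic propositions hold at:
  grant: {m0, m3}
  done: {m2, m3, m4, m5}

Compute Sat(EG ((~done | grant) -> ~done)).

{m0, m1, m2, m5, m6}

Sat(~done) = {m0, m1, m6}
Sat(~done | grant) = {m0, m1, m3, m6}
Sat((~done | grant) -> ~done) = {m0, m1, m2, m4, m5, m6}
EG ((~done | grant) -> ~done): greatest fixpoint, start Z0 = {m0, m1, m2, m4, m5, m6}, keep only states in Sat with some successor in Z. Z1 = {m0, m1, m2, m5, m6}; fixed.
Sat(EG ((~done | grant) -> ~done)) = {m0, m1, m2, m5, m6}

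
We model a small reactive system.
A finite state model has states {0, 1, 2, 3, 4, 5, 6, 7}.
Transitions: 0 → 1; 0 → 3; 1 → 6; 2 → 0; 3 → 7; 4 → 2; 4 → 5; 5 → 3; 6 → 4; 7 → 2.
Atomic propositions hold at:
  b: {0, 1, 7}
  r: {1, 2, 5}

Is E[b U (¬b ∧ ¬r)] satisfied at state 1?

Sat(¬b) = {2, 3, 4, 5, 6}
Sat(¬r) = {0, 3, 4, 6, 7}
Sat(¬b ∧ ¬r) = {3, 4, 6}
E[b U (¬b ∧ ¬r)]: least fixpoint, start Z0 = Sat((¬b ∧ ¬r)) = {3, 4, 6}, add states in Sat(b) with some successor in Z. Z1 = {0, 1, 3, 4, 6}; fixed.
Sat(E[b U (¬b ∧ ¬r)]) = {0, 1, 3, 4, 6}
1 ∈ Sat(E[b U (¬b ∧ ¬r)]) = {0, 1, 3, 4, 6}, so the formula holds at 1.

Yes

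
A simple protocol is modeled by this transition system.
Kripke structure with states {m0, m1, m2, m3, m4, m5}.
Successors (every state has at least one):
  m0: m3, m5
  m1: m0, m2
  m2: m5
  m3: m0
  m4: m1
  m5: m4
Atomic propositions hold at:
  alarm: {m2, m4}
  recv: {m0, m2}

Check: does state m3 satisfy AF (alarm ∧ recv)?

No

Sat(alarm ∧ recv) = {m2}
AF (alarm ∧ recv): least fixpoint, start Z0 = {m2}, add states with every successor in Z. Already a fixed point.
Sat(AF (alarm ∧ recv)) = {m2}
m3 ∉ Sat(AF (alarm ∧ recv)) = {m2}, so the formula does not hold at m3.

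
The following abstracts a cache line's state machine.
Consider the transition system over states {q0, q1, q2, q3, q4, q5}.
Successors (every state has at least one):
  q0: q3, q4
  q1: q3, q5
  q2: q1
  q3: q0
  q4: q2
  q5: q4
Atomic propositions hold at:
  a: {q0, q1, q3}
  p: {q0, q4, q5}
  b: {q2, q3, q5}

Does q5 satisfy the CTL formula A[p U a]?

No

A[p U a]: least fixpoint, start Z0 = Sat(a) = {q0, q1, q3}, add states in Sat(p) with every successor in Z. Already a fixed point.
Sat(A[p U a]) = {q0, q1, q3}
q5 ∉ Sat(A[p U a]) = {q0, q1, q3}, so the formula does not hold at q5.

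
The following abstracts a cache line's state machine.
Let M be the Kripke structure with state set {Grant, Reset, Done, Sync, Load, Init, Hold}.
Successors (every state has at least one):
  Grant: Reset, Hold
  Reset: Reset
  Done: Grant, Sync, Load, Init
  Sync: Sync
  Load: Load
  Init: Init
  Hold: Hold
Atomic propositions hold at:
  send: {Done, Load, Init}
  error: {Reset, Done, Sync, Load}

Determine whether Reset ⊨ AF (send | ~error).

No

Sat(~error) = {Grant, Init, Hold}
Sat(send | ~error) = {Grant, Done, Load, Init, Hold}
AF (send | ~error): least fixpoint, start Z0 = {Grant, Done, Load, Init, Hold}, add states with every successor in Z. Already a fixed point.
Sat(AF (send | ~error)) = {Grant, Done, Load, Init, Hold}
Reset ∉ Sat(AF (send | ~error)) = {Grant, Done, Load, Init, Hold}, so the formula does not hold at Reset.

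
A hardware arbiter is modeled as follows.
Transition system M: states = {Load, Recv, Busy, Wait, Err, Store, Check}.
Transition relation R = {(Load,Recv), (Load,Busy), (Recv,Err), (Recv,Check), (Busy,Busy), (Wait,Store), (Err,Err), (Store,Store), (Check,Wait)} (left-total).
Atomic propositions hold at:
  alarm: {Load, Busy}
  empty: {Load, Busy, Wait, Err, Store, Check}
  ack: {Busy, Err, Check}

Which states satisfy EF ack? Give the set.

EF ack: least fixpoint, start Z0 = {Busy, Err, Check}, add states with some successor in Z. Z1 = {Load, Recv, Busy, Err, Check}; fixed.
Sat(EF ack) = {Load, Recv, Busy, Err, Check}

{Load, Recv, Busy, Err, Check}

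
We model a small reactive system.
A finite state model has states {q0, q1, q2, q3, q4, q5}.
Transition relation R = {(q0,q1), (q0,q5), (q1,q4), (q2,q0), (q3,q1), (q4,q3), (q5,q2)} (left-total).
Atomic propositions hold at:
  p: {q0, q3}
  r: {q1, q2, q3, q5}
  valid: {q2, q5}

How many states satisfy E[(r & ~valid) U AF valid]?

2

Sat(~valid) = {q0, q1, q3, q4}
Sat(r & ~valid) = {q1, q3}
AF valid: least fixpoint, start Z0 = {q2, q5}, add states with every successor in Z. Already a fixed point.
Sat(AF valid) = {q2, q5}
E[(r & ~valid) U AF valid]: least fixpoint, start Z0 = Sat(AF valid) = {q2, q5}, add states in Sat(r & ~valid) with some successor in Z. Already a fixed point.
Sat(E[(r & ~valid) U AF valid]) = {q2, q5}
|Sat(E[(r & ~valid) U AF valid])| = |{q2, q5}| = 2.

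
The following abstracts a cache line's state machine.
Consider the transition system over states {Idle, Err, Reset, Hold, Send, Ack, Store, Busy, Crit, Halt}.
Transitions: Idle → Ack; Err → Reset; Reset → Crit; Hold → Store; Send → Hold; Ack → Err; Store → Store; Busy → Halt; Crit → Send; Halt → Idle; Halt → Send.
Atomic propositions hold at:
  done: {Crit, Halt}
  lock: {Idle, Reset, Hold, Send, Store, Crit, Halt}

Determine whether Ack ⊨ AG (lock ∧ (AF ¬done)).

Sat(¬done) = {Idle, Err, Reset, Hold, Send, Ack, Store, Busy}
AF ¬done: least fixpoint, start Z0 = {Idle, Err, Reset, Hold, Send, Ack, Store, Busy}, add states with every successor in Z. Z1 = {Idle, Err, Reset, Hold, Send, Ack, Store, Busy, Crit, Halt}; fixed.
Sat(AF ¬done) = {Idle, Err, Reset, Hold, Send, Ack, Store, Busy, Crit, Halt}
Sat(lock ∧ (AF ¬done)) = {Idle, Reset, Hold, Send, Store, Crit, Halt}
AG (lock ∧ (AF ¬done)): greatest fixpoint, start Z0 = {Idle, Reset, Hold, Send, Store, Crit, Halt}, keep only states in Sat with every successor in Z. Z1 = {Reset, Hold, Send, Store, Crit, Halt}; Z2 = {Reset, Hold, Send, Store, Crit}; fixed.
Sat(AG (lock ∧ (AF ¬done))) = {Reset, Hold, Send, Store, Crit}
Ack ∉ Sat(AG (lock ∧ (AF ¬done))) = {Reset, Hold, Send, Store, Crit}, so the formula does not hold at Ack.

No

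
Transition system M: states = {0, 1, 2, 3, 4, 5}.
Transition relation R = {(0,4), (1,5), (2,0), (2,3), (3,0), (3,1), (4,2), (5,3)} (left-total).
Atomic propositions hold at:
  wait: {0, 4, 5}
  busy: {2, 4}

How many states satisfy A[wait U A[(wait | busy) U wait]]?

3

Sat(wait | busy) = {0, 2, 4, 5}
A[(wait | busy) U wait]: least fixpoint, start Z0 = Sat(wait) = {0, 4, 5}, add states in Sat(wait | busy) with every successor in Z. Already a fixed point.
Sat(A[(wait | busy) U wait]) = {0, 4, 5}
A[wait U A[(wait | busy) U wait]]: least fixpoint, start Z0 = Sat(A[(wait | busy) U wait]) = {0, 4, 5}, add states in Sat(wait) with every successor in Z. Already a fixed point.
Sat(A[wait U A[(wait | busy) U wait]]) = {0, 4, 5}
|Sat(A[wait U A[(wait | busy) U wait]])| = |{0, 4, 5}| = 3.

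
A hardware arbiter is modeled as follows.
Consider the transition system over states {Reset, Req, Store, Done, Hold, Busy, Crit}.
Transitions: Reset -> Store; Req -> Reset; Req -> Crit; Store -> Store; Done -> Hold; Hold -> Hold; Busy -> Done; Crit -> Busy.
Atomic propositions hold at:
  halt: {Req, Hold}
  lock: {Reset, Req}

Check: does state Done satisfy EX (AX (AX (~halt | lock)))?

Sat(~halt) = {Reset, Store, Done, Busy, Crit}
Sat(~halt | lock) = {Reset, Req, Store, Done, Busy, Crit}
Sat(AX (~halt | lock)) = {s : every successor in {Reset, Req, Store, Done, Busy, Crit}} = {Reset, Req, Store, Busy, Crit}
Sat(AX (AX (~halt | lock))) = {s : every successor in {Reset, Req, Store, Busy, Crit}} = {Reset, Req, Store, Crit}
Sat(EX (AX (AX (~halt | lock)))) = {s : some successor in {Reset, Req, Store, Crit}} = {Reset, Req, Store}
Done ∉ Sat(EX (AX (AX (~halt | lock)))) = {Reset, Req, Store}, so the formula does not hold at Done.

No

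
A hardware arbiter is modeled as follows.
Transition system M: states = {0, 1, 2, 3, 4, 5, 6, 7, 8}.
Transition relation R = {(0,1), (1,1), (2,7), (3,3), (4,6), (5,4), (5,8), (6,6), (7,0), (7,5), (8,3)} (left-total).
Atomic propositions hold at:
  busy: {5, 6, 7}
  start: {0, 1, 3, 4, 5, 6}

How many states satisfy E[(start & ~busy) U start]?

Sat(~busy) = {0, 1, 2, 3, 4, 8}
Sat(start & ~busy) = {0, 1, 3, 4}
E[(start & ~busy) U start]: least fixpoint, start Z0 = Sat(start) = {0, 1, 3, 4, 5, 6}, add states in Sat(start & ~busy) with some successor in Z. Already a fixed point.
Sat(E[(start & ~busy) U start]) = {0, 1, 3, 4, 5, 6}
|Sat(E[(start & ~busy) U start])| = |{0, 1, 3, 4, 5, 6}| = 6.

6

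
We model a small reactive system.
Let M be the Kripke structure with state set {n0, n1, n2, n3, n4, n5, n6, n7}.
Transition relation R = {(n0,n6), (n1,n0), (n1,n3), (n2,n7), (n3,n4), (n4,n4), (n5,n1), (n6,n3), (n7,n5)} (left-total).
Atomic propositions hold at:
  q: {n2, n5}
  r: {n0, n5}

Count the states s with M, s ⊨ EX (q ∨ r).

Sat(q ∨ r) = {n0, n2, n5}
Sat(EX (q ∨ r)) = {s : some successor in {n0, n2, n5}} = {n1, n7}
|Sat(EX (q ∨ r))| = |{n1, n7}| = 2.

2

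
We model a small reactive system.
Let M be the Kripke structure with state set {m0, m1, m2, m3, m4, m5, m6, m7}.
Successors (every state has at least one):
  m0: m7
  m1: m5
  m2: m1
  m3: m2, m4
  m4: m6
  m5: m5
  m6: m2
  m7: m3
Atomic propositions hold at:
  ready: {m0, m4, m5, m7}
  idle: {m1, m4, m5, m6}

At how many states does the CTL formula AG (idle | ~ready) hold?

6

Sat(~ready) = {m1, m2, m3, m6}
Sat(idle | ~ready) = {m1, m2, m3, m4, m5, m6}
AG (idle | ~ready): greatest fixpoint, start Z0 = {m1, m2, m3, m4, m5, m6}, keep only states in Sat with every successor in Z. Already a fixed point.
Sat(AG (idle | ~ready)) = {m1, m2, m3, m4, m5, m6}
|Sat(AG (idle | ~ready))| = |{m1, m2, m3, m4, m5, m6}| = 6.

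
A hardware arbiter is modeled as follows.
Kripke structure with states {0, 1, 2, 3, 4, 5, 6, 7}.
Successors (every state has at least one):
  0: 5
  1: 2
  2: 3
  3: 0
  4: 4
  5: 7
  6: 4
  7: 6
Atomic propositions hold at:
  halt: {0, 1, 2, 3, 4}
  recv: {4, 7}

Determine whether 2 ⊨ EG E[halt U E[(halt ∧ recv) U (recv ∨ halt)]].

No

Sat(halt ∧ recv) = {4}
Sat(recv ∨ halt) = {0, 1, 2, 3, 4, 7}
E[(halt ∧ recv) U (recv ∨ halt)]: least fixpoint, start Z0 = Sat((recv ∨ halt)) = {0, 1, 2, 3, 4, 7}, add states in Sat(halt ∧ recv) with some successor in Z. Already a fixed point.
Sat(E[(halt ∧ recv) U (recv ∨ halt)]) = {0, 1, 2, 3, 4, 7}
E[halt U E[(halt ∧ recv) U (recv ∨ halt)]]: least fixpoint, start Z0 = Sat(E[(halt ∧ recv) U (recv ∨ halt)]) = {0, 1, 2, 3, 4, 7}, add states in Sat(halt) with some successor in Z. Already a fixed point.
Sat(E[halt U E[(halt ∧ recv) U (recv ∨ halt)]]) = {0, 1, 2, 3, 4, 7}
EG E[halt U E[(halt ∧ recv) U (recv ∨ halt)]]: greatest fixpoint, start Z0 = {0, 1, 2, 3, 4, 7}, keep only states in Sat with some successor in Z. Z1 = {1, 2, 3, 4}; Z2 = {1, 2, 4}; Z3 = {1, 4}; Z4 = {4}; fixed.
Sat(EG E[halt U E[(halt ∧ recv) U (recv ∨ halt)]]) = {4}
2 ∉ Sat(EG E[halt U E[(halt ∧ recv) U (recv ∨ halt)]]) = {4}, so the formula does not hold at 2.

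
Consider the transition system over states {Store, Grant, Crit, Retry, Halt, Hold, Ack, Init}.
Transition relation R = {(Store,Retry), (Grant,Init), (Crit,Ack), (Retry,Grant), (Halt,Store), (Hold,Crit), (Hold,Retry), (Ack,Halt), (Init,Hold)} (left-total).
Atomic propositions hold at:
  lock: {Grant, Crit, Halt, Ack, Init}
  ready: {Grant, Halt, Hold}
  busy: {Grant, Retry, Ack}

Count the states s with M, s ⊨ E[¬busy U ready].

4

Sat(¬busy) = {Store, Crit, Halt, Hold, Init}
E[¬busy U ready]: least fixpoint, start Z0 = Sat(ready) = {Grant, Halt, Hold}, add states in Sat(¬busy) with some successor in Z. Z1 = {Grant, Halt, Hold, Init}; fixed.
Sat(E[¬busy U ready]) = {Grant, Halt, Hold, Init}
|Sat(E[¬busy U ready])| = |{Grant, Halt, Hold, Init}| = 4.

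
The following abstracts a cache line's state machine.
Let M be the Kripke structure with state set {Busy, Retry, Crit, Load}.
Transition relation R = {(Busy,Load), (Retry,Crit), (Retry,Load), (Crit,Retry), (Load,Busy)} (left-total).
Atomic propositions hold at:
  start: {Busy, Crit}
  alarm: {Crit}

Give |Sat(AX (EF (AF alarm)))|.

AF alarm: least fixpoint, start Z0 = {Crit}, add states with every successor in Z. Already a fixed point.
Sat(AF alarm) = {Crit}
EF (AF alarm): least fixpoint, start Z0 = {Crit}, add states with some successor in Z. Z1 = {Retry, Crit}; fixed.
Sat(EF (AF alarm)) = {Retry, Crit}
Sat(AX (EF (AF alarm))) = {s : every successor in {Retry, Crit}} = {Crit}
|Sat(AX (EF (AF alarm)))| = |{Crit}| = 1.

1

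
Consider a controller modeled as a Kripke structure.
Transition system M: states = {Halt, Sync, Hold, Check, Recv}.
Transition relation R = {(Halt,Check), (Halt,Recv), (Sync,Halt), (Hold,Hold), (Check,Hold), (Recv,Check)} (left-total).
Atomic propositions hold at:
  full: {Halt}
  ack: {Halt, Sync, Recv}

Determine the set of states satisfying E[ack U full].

E[ack U full]: least fixpoint, start Z0 = Sat(full) = {Halt}, add states in Sat(ack) with some successor in Z. Z1 = {Halt, Sync}; fixed.
Sat(E[ack U full]) = {Halt, Sync}

{Halt, Sync}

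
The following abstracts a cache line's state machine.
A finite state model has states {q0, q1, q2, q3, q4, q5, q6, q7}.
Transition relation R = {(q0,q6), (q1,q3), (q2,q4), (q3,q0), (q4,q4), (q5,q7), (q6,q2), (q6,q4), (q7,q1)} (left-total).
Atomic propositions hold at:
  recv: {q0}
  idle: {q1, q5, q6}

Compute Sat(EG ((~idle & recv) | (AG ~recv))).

{q0, q2, q4, q6}

Sat(~idle) = {q0, q2, q3, q4, q7}
Sat(~idle & recv) = {q0}
Sat(~recv) = {q1, q2, q3, q4, q5, q6, q7}
AG ~recv: greatest fixpoint, start Z0 = {q1, q2, q3, q4, q5, q6, q7}, keep only states in Sat with every successor in Z. Z1 = {q1, q2, q4, q5, q6, q7}; Z2 = {q2, q4, q5, q6, q7}; Z3 = {q2, q4, q5, q6}; Z4 = {q2, q4, q6}; fixed.
Sat(AG ~recv) = {q2, q4, q6}
Sat((~idle & recv) | (AG ~recv)) = {q0, q2, q4, q6}
EG ((~idle & recv) | (AG ~recv)): greatest fixpoint, start Z0 = {q0, q2, q4, q6}, keep only states in Sat with some successor in Z. Already a fixed point.
Sat(EG ((~idle & recv) | (AG ~recv))) = {q0, q2, q4, q6}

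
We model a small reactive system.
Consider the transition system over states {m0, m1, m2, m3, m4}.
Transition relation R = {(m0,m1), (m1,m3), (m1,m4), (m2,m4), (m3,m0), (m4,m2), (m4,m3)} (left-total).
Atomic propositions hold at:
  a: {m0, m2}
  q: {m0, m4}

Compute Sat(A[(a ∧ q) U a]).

{m0, m2}

Sat(a ∧ q) = {m0}
A[(a ∧ q) U a]: least fixpoint, start Z0 = Sat(a) = {m0, m2}, add states in Sat(a ∧ q) with every successor in Z. Already a fixed point.
Sat(A[(a ∧ q) U a]) = {m0, m2}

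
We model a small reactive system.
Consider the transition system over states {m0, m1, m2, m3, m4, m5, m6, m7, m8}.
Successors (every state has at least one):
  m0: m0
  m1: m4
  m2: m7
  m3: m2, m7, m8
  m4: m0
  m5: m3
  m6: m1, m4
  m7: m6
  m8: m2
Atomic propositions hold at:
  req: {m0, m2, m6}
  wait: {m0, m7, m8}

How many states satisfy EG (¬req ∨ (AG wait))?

3

Sat(¬req) = {m1, m3, m4, m5, m7, m8}
AG wait: greatest fixpoint, start Z0 = {m0, m7, m8}, keep only states in Sat with every successor in Z. Z1 = {m0}; fixed.
Sat(AG wait) = {m0}
Sat(¬req ∨ (AG wait)) = {m0, m1, m3, m4, m5, m7, m8}
EG (¬req ∨ (AG wait)): greatest fixpoint, start Z0 = {m0, m1, m3, m4, m5, m7, m8}, keep only states in Sat with some successor in Z. Z1 = {m0, m1, m3, m4, m5}; Z2 = {m0, m1, m4, m5}; Z3 = {m0, m1, m4}; fixed.
Sat(EG (¬req ∨ (AG wait))) = {m0, m1, m4}
|Sat(EG (¬req ∨ (AG wait)))| = |{m0, m1, m4}| = 3.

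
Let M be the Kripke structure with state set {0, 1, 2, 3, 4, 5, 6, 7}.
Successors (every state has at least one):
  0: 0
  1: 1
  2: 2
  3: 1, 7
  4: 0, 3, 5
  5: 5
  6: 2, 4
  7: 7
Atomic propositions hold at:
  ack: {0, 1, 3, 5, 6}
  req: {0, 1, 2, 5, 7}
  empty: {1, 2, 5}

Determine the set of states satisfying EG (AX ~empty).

{0, 7}

Sat(~empty) = {0, 3, 4, 6, 7}
Sat(AX ~empty) = {s : every successor in {0, 3, 4, 6, 7}} = {0, 7}
EG (AX ~empty): greatest fixpoint, start Z0 = {0, 7}, keep only states in Sat with some successor in Z. Already a fixed point.
Sat(EG (AX ~empty)) = {0, 7}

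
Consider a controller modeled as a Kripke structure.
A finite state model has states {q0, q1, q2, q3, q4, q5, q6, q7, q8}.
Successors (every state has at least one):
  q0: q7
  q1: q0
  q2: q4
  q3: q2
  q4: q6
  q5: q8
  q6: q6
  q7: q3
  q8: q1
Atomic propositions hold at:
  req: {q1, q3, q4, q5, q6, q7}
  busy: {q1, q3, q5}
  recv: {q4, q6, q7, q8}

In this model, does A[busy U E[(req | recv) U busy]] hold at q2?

No

Sat(req | recv) = {q1, q3, q4, q5, q6, q7, q8}
E[(req | recv) U busy]: least fixpoint, start Z0 = Sat(busy) = {q1, q3, q5}, add states in Sat(req | recv) with some successor in Z. Z1 = {q1, q3, q5, q7, q8}; fixed.
Sat(E[(req | recv) U busy]) = {q1, q3, q5, q7, q8}
A[busy U E[(req | recv) U busy]]: least fixpoint, start Z0 = Sat(E[(req | recv) U busy]) = {q1, q3, q5, q7, q8}, add states in Sat(busy) with every successor in Z. Already a fixed point.
Sat(A[busy U E[(req | recv) U busy]]) = {q1, q3, q5, q7, q8}
q2 ∉ Sat(A[busy U E[(req | recv) U busy]]) = {q1, q3, q5, q7, q8}, so the formula does not hold at q2.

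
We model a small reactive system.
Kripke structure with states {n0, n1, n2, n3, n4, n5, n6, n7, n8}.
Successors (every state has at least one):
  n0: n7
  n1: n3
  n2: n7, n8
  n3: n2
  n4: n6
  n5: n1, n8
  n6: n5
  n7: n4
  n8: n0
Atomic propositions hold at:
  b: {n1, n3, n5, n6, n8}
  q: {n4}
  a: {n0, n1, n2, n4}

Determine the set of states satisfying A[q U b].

{n1, n3, n4, n5, n6, n8}

A[q U b]: least fixpoint, start Z0 = Sat(b) = {n1, n3, n5, n6, n8}, add states in Sat(q) with every successor in Z. Z1 = {n1, n3, n4, n5, n6, n8}; fixed.
Sat(A[q U b]) = {n1, n3, n4, n5, n6, n8}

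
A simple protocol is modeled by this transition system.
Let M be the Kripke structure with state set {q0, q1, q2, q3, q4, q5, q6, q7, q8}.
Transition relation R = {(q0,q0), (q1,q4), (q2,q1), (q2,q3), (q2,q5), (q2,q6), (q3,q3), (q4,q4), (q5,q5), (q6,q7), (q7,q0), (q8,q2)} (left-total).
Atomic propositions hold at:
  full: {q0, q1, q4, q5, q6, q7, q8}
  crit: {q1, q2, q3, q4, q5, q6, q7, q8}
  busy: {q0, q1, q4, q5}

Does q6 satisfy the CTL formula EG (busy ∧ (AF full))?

No

AF full: least fixpoint, start Z0 = {q0, q1, q4, q5, q6, q7, q8}, add states with every successor in Z. Already a fixed point.
Sat(AF full) = {q0, q1, q4, q5, q6, q7, q8}
Sat(busy ∧ (AF full)) = {q0, q1, q4, q5}
EG (busy ∧ (AF full)): greatest fixpoint, start Z0 = {q0, q1, q4, q5}, keep only states in Sat with some successor in Z. Already a fixed point.
Sat(EG (busy ∧ (AF full))) = {q0, q1, q4, q5}
q6 ∉ Sat(EG (busy ∧ (AF full))) = {q0, q1, q4, q5}, so the formula does not hold at q6.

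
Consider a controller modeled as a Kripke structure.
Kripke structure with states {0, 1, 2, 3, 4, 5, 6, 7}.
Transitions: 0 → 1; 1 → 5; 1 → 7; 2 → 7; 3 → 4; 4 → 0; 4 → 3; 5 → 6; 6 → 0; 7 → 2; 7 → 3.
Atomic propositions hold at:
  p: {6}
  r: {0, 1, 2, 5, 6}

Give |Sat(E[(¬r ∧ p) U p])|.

Sat(¬r) = {3, 4, 7}
Sat(¬r ∧ p) = ∅
E[(¬r ∧ p) U p]: least fixpoint, start Z0 = Sat(p) = {6}, add states in Sat(¬r ∧ p) with some successor in Z. Already a fixed point.
Sat(E[(¬r ∧ p) U p]) = {6}
|Sat(E[(¬r ∧ p) U p])| = |{6}| = 1.

1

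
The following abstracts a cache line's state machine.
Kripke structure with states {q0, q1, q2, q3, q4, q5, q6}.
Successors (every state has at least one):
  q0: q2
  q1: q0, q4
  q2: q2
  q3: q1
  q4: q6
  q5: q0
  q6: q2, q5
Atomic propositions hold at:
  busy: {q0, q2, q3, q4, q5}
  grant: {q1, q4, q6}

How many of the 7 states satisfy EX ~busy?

Sat(~busy) = {q1, q6}
Sat(EX ~busy) = {s : some successor in {q1, q6}} = {q3, q4}
|Sat(EX ~busy)| = |{q3, q4}| = 2.

2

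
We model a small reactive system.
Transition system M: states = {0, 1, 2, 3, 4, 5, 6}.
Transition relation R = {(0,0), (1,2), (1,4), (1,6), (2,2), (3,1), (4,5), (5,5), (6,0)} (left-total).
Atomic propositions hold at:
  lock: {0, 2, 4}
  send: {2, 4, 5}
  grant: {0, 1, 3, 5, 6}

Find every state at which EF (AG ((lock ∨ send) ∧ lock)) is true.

Sat(lock ∨ send) = {0, 2, 4, 5}
Sat((lock ∨ send) ∧ lock) = {0, 2, 4}
AG ((lock ∨ send) ∧ lock): greatest fixpoint, start Z0 = {0, 2, 4}, keep only states in Sat with every successor in Z. Z1 = {0, 2}; fixed.
Sat(AG ((lock ∨ send) ∧ lock)) = {0, 2}
EF (AG ((lock ∨ send) ∧ lock)): least fixpoint, start Z0 = {0, 2}, add states with some successor in Z. Z1 = {0, 1, 2, 6}; Z2 = {0, 1, 2, 3, 6}; fixed.
Sat(EF (AG ((lock ∨ send) ∧ lock))) = {0, 1, 2, 3, 6}

{0, 1, 2, 3, 6}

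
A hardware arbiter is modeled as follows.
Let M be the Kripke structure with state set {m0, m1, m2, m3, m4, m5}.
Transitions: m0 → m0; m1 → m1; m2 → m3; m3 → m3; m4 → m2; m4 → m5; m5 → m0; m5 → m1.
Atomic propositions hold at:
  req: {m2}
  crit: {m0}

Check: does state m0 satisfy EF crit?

EF crit: least fixpoint, start Z0 = {m0}, add states with some successor in Z. Z1 = {m0, m5}; Z2 = {m0, m4, m5}; fixed.
Sat(EF crit) = {m0, m4, m5}
m0 ∈ Sat(EF crit) = {m0, m4, m5}, so the formula holds at m0.

Yes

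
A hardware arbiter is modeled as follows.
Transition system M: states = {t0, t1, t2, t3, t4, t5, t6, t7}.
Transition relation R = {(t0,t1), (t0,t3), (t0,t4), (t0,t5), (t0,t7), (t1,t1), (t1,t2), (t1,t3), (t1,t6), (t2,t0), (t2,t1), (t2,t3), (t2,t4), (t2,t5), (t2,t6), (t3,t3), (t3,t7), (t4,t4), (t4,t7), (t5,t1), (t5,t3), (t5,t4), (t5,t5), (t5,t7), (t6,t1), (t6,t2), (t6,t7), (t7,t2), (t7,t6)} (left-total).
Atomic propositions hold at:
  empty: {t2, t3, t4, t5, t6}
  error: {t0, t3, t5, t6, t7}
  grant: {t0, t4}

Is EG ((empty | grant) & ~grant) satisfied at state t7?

Sat(empty | grant) = {t0, t2, t3, t4, t5, t6}
Sat(~grant) = {t1, t2, t3, t5, t6, t7}
Sat((empty | grant) & ~grant) = {t2, t3, t5, t6}
EG ((empty | grant) & ~grant): greatest fixpoint, start Z0 = {t2, t3, t5, t6}, keep only states in Sat with some successor in Z. Already a fixed point.
Sat(EG ((empty | grant) & ~grant)) = {t2, t3, t5, t6}
t7 ∉ Sat(EG ((empty | grant) & ~grant)) = {t2, t3, t5, t6}, so the formula does not hold at t7.

No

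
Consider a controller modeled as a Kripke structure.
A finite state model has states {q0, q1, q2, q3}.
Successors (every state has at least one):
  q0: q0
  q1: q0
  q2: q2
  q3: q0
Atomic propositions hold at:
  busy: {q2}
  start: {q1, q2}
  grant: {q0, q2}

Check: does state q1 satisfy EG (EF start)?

EF start: least fixpoint, start Z0 = {q1, q2}, add states with some successor in Z. Already a fixed point.
Sat(EF start) = {q1, q2}
EG (EF start): greatest fixpoint, start Z0 = {q1, q2}, keep only states in Sat with some successor in Z. Z1 = {q2}; fixed.
Sat(EG (EF start)) = {q2}
q1 ∉ Sat(EG (EF start)) = {q2}, so the formula does not hold at q1.

No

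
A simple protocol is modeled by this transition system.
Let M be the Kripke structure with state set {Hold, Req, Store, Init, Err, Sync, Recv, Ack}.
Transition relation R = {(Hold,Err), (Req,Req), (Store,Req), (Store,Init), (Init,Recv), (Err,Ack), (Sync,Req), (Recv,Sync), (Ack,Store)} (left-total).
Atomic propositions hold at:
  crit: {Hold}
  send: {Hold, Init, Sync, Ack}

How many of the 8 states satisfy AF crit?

AF crit: least fixpoint, start Z0 = {Hold}, add states with every successor in Z. Already a fixed point.
Sat(AF crit) = {Hold}
|Sat(AF crit)| = |{Hold}| = 1.

1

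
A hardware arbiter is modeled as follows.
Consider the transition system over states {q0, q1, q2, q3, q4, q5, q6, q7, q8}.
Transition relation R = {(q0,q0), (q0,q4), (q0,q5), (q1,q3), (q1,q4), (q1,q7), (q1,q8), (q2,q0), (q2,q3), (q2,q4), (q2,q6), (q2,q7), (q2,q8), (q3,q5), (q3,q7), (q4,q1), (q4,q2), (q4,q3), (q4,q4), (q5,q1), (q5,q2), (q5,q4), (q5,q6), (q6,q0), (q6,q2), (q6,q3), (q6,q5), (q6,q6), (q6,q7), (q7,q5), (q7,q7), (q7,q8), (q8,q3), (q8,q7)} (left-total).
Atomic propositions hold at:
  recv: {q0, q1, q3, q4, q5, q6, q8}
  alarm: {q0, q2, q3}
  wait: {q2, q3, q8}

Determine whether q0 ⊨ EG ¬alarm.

No

Sat(¬alarm) = {q1, q4, q5, q6, q7, q8}
EG ¬alarm: greatest fixpoint, start Z0 = {q1, q4, q5, q6, q7, q8}, keep only states in Sat with some successor in Z. Already a fixed point.
Sat(EG ¬alarm) = {q1, q4, q5, q6, q7, q8}
q0 ∉ Sat(EG ¬alarm) = {q1, q4, q5, q6, q7, q8}, so the formula does not hold at q0.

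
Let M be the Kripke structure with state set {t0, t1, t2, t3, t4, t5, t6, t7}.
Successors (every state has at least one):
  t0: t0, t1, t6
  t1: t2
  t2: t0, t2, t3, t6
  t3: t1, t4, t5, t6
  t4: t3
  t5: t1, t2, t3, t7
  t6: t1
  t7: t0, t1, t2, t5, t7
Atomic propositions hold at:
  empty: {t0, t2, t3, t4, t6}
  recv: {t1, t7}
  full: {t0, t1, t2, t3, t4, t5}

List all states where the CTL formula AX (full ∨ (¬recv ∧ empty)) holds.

{t0, t1, t2, t3, t4, t6}

Sat(¬recv) = {t0, t2, t3, t4, t5, t6}
Sat(¬recv ∧ empty) = {t0, t2, t3, t4, t6}
Sat(full ∨ (¬recv ∧ empty)) = {t0, t1, t2, t3, t4, t5, t6}
Sat(AX (full ∨ (¬recv ∧ empty))) = {s : every successor in {t0, t1, t2, t3, t4, t5, t6}} = {t0, t1, t2, t3, t4, t6}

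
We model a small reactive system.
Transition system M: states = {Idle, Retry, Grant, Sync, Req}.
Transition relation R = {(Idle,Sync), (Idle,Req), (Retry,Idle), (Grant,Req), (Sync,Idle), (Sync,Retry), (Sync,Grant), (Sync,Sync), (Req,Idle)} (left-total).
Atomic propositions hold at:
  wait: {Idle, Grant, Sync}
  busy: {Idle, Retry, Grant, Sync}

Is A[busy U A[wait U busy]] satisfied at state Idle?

A[wait U busy]: least fixpoint, start Z0 = Sat(busy) = {Idle, Retry, Grant, Sync}, add states in Sat(wait) with every successor in Z. Already a fixed point.
Sat(A[wait U busy]) = {Idle, Retry, Grant, Sync}
A[busy U A[wait U busy]]: least fixpoint, start Z0 = Sat(A[wait U busy]) = {Idle, Retry, Grant, Sync}, add states in Sat(busy) with every successor in Z. Already a fixed point.
Sat(A[busy U A[wait U busy]]) = {Idle, Retry, Grant, Sync}
Idle ∈ Sat(A[busy U A[wait U busy]]) = {Idle, Retry, Grant, Sync}, so the formula holds at Idle.

Yes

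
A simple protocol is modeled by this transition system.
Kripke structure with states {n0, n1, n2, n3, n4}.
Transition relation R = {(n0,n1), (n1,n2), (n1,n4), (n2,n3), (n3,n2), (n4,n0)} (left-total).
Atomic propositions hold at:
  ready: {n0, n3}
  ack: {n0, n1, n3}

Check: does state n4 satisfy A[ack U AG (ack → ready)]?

Sat(ack → ready) = {n0, n2, n3, n4}
AG (ack → ready): greatest fixpoint, start Z0 = {n0, n2, n3, n4}, keep only states in Sat with every successor in Z. Z1 = {n2, n3, n4}; Z2 = {n2, n3}; fixed.
Sat(AG (ack → ready)) = {n2, n3}
A[ack U AG (ack → ready)]: least fixpoint, start Z0 = Sat(AG (ack → ready)) = {n2, n3}, add states in Sat(ack) with every successor in Z. Already a fixed point.
Sat(A[ack U AG (ack → ready)]) = {n2, n3}
n4 ∉ Sat(A[ack U AG (ack → ready)]) = {n2, n3}, so the formula does not hold at n4.

No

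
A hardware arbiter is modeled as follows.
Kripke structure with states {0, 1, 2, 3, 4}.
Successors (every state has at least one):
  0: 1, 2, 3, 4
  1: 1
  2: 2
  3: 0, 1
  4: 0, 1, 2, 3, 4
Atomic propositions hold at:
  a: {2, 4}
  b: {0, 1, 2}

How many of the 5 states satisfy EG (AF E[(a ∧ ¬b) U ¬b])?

1

Sat(¬b) = {3, 4}
Sat(a ∧ ¬b) = {4}
E[(a ∧ ¬b) U ¬b]: least fixpoint, start Z0 = Sat(¬b) = {3, 4}, add states in Sat(a ∧ ¬b) with some successor in Z. Already a fixed point.
Sat(E[(a ∧ ¬b) U ¬b]) = {3, 4}
AF E[(a ∧ ¬b) U ¬b]: least fixpoint, start Z0 = {3, 4}, add states with every successor in Z. Already a fixed point.
Sat(AF E[(a ∧ ¬b) U ¬b]) = {3, 4}
EG (AF E[(a ∧ ¬b) U ¬b]): greatest fixpoint, start Z0 = {3, 4}, keep only states in Sat with some successor in Z. Z1 = {4}; fixed.
Sat(EG (AF E[(a ∧ ¬b) U ¬b])) = {4}
|Sat(EG (AF E[(a ∧ ¬b) U ¬b]))| = |{4}| = 1.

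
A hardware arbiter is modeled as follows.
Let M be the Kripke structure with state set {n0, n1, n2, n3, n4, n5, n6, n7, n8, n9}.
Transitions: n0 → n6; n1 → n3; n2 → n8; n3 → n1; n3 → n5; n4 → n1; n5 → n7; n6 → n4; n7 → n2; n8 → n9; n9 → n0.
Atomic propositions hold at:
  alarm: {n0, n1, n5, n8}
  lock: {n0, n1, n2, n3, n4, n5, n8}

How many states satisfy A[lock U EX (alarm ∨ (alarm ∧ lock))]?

Sat(alarm ∧ lock) = {n0, n1, n5, n8}
Sat(alarm ∨ (alarm ∧ lock)) = {n0, n1, n5, n8}
Sat(EX (alarm ∨ (alarm ∧ lock))) = {s : some successor in {n0, n1, n5, n8}} = {n2, n3, n4, n9}
A[lock U EX (alarm ∨ (alarm ∧ lock))]: least fixpoint, start Z0 = Sat(EX (alarm ∨ (alarm ∧ lock))) = {n2, n3, n4, n9}, add states in Sat(lock) with every successor in Z. Z1 = {n1, n2, n3, n4, n8, n9}; fixed.
Sat(A[lock U EX (alarm ∨ (alarm ∧ lock))]) = {n1, n2, n3, n4, n8, n9}
|Sat(A[lock U EX (alarm ∨ (alarm ∧ lock))])| = |{n1, n2, n3, n4, n8, n9}| = 6.

6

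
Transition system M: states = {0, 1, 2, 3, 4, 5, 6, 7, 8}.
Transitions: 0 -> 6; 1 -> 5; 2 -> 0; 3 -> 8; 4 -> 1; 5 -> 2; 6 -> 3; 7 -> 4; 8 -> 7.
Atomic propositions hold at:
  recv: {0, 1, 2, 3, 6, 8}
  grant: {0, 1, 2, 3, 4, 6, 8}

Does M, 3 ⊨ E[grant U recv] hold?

Yes

E[grant U recv]: least fixpoint, start Z0 = Sat(recv) = {0, 1, 2, 3, 6, 8}, add states in Sat(grant) with some successor in Z. Z1 = {0, 1, 2, 3, 4, 6, 8}; fixed.
Sat(E[grant U recv]) = {0, 1, 2, 3, 4, 6, 8}
3 ∈ Sat(E[grant U recv]) = {0, 1, 2, 3, 4, 6, 8}, so the formula holds at 3.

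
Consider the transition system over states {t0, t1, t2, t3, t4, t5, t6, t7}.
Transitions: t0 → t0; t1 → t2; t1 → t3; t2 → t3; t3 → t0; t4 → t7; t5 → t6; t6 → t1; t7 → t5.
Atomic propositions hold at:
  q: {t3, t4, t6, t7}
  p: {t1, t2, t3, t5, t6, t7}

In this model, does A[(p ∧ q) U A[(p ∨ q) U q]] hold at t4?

Yes

Sat(p ∧ q) = {t3, t6, t7}
Sat(p ∨ q) = {t1, t2, t3, t4, t5, t6, t7}
A[(p ∨ q) U q]: least fixpoint, start Z0 = Sat(q) = {t3, t4, t6, t7}, add states in Sat(p ∨ q) with every successor in Z. Z1 = {t2, t3, t4, t5, t6, t7}; Z2 = {t1, t2, t3, t4, t5, t6, t7}; fixed.
Sat(A[(p ∨ q) U q]) = {t1, t2, t3, t4, t5, t6, t7}
A[(p ∧ q) U A[(p ∨ q) U q]]: least fixpoint, start Z0 = Sat(A[(p ∨ q) U q]) = {t1, t2, t3, t4, t5, t6, t7}, add states in Sat(p ∧ q) with every successor in Z. Already a fixed point.
Sat(A[(p ∧ q) U A[(p ∨ q) U q]]) = {t1, t2, t3, t4, t5, t6, t7}
t4 ∈ Sat(A[(p ∧ q) U A[(p ∨ q) U q]]) = {t1, t2, t3, t4, t5, t6, t7}, so the formula holds at t4.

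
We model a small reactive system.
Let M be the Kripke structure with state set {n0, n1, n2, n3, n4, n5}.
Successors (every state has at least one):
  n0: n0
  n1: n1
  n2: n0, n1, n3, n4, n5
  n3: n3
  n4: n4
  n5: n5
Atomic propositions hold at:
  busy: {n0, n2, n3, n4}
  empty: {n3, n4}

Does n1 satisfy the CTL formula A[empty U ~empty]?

Sat(~empty) = {n0, n1, n2, n5}
A[empty U ~empty]: least fixpoint, start Z0 = Sat(~empty) = {n0, n1, n2, n5}, add states in Sat(empty) with every successor in Z. Already a fixed point.
Sat(A[empty U ~empty]) = {n0, n1, n2, n5}
n1 ∈ Sat(A[empty U ~empty]) = {n0, n1, n2, n5}, so the formula holds at n1.

Yes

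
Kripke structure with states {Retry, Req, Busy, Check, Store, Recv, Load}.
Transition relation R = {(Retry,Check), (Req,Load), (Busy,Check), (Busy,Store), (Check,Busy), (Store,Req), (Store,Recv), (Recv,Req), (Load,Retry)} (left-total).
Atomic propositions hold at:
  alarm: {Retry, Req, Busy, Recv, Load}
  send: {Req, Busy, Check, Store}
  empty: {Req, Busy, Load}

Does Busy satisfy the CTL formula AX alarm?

Sat(AX alarm) = {s : every successor in {Retry, Req, Busy, Recv, Load}} = {Req, Check, Store, Recv, Load}
Busy ∉ Sat(AX alarm) = {Req, Check, Store, Recv, Load}, so the formula does not hold at Busy.

No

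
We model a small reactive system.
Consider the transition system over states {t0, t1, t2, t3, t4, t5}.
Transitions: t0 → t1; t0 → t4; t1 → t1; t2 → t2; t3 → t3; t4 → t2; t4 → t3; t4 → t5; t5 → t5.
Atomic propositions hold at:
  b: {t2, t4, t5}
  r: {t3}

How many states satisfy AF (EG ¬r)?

5

Sat(¬r) = {t0, t1, t2, t4, t5}
EG ¬r: greatest fixpoint, start Z0 = {t0, t1, t2, t4, t5}, keep only states in Sat with some successor in Z. Already a fixed point.
Sat(EG ¬r) = {t0, t1, t2, t4, t5}
AF (EG ¬r): least fixpoint, start Z0 = {t0, t1, t2, t4, t5}, add states with every successor in Z. Already a fixed point.
Sat(AF (EG ¬r)) = {t0, t1, t2, t4, t5}
|Sat(AF (EG ¬r))| = |{t0, t1, t2, t4, t5}| = 5.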